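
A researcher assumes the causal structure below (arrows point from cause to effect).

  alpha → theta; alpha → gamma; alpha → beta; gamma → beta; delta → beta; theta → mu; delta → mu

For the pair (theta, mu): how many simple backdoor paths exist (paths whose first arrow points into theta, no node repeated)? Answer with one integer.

2

A backdoor path from theta to mu is any simple undirected path whose first edge points into theta (i.e. leaves theta via a parent).
Parents of theta: {alpha}.
Enumerating:
  P1: theta <- alpha -> gamma -> beta <- delta -> mu
  P2: theta <- alpha -> beta <- delta -> mu
That exhausts the simple backdoor paths. Count: 2.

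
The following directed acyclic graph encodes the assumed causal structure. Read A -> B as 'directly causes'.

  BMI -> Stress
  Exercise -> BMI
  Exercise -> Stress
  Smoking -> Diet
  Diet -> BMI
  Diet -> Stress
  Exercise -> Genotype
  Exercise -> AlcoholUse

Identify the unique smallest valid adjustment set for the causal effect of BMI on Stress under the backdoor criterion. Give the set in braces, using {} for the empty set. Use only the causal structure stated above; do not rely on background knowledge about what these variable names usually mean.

Variables eligible for adjustment (non-descendants of BMI, excluding BMI and Stress): {AlcoholUse, Diet, Exercise, Genotype, Smoking}.
Backdoor paths from BMI to Stress:
  P1: BMI <- Exercise -> Stress
  P2: BMI <- Diet -> Stress
The empty set is not sufficient: P1 (BMI <- Exercise -> Stress) has no collider blocking it and no conditioned non-collider, so it is open.
Try {Diet, Exercise}:
  P1: blocked at fork node Exercise ∈ conditioning set.
  P2: blocked at fork node Diet ∈ conditioning set.
{Diet, Exercise} contains no descendant of BMI and blocks every backdoor path.
Every element of {Diet, Exercise} is needed (dropping Diet leaves P2 open; dropping Exercise leaves P1 open), so no proper subset is valid.
Among all size-2 subsets of the eligible variables, only {Diet, Exercise} blocks every backdoor path, so it is the unique smallest valid adjustment set.

{Diet, Exercise}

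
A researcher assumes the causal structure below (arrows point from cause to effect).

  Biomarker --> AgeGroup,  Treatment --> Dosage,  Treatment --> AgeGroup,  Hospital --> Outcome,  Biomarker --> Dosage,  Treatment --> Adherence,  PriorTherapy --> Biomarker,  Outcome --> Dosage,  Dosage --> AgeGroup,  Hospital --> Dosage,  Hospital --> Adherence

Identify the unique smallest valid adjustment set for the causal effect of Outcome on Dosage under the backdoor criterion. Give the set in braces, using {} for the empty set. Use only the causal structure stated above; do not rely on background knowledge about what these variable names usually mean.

Variables eligible for adjustment (non-descendants of Outcome, excluding Outcome and Dosage): {Adherence, Biomarker, Hospital, PriorTherapy, Treatment}.
Backdoor paths from Outcome to Dosage:
  P1: Outcome <- Hospital -> Adherence <- Treatment -> Dosage
  P2: Outcome <- Hospital -> Adherence <- Treatment -> AgeGroup <- Biomarker -> Dosage
  P3: Outcome <- Hospital -> Adherence <- Treatment -> AgeGroup <- Dosage
  P4: Outcome <- Hospital -> Dosage
The empty set is not sufficient: P4 (Outcome <- Hospital -> Dosage) has no collider blocking it and no conditioned non-collider, so it is open.
Try {Hospital}:
  P1: blocked at fork node Hospital ∈ conditioning set.
  P2: blocked at fork node Hospital ∈ conditioning set.
  P3: blocked at fork node Hospital ∈ conditioning set.
  P4: blocked at fork node Hospital ∈ conditioning set.
{Hospital} contains no descendant of Outcome and blocks every backdoor path.
No other singleton works — e.g. {PriorTherapy} leaves P4 open — so {Hospital} is the unique smallest valid adjustment set.

{Hospital}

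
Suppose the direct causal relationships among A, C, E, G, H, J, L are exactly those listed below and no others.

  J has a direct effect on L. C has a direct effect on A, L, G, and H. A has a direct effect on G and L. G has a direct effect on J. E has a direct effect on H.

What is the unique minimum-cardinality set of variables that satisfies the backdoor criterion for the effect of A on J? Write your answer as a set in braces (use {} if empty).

Variables eligible for adjustment (non-descendants of A, excluding A and J): {C, E, H}.
Backdoor paths from A to J:
  P1: A <- C -> G -> J
  P2: A <- C -> L <- J
The empty set is not sufficient: P1 (A <- C -> G -> J) has no collider blocking it and no conditioned non-collider, so it is open.
Try {C}:
  P1: blocked at fork node C ∈ conditioning set.
  P2: blocked at fork node C ∈ conditioning set.
{C} contains no descendant of A and blocks every backdoor path.
No other singleton works — e.g. {E} leaves P1 open — so {C} is the unique smallest valid adjustment set.

{C}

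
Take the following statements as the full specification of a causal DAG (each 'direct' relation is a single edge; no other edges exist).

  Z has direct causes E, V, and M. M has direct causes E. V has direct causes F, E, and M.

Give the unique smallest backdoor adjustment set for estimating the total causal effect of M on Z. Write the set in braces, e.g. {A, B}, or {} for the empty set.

Variables eligible for adjustment (non-descendants of M, excluding M and Z): {E, F}.
Backdoor paths from M to Z:
  P1: M <- E -> V -> Z
  P2: M <- E -> Z
The empty set is not sufficient: P1 (M <- E -> V -> Z) has no collider blocking it and no conditioned non-collider, so it is open.
Try {E}:
  P1: blocked at fork node E ∈ conditioning set.
  P2: blocked at fork node E ∈ conditioning set.
{E} contains no descendant of M and blocks every backdoor path.
No other singleton works — e.g. {F} leaves P1 open — so {E} is the unique smallest valid adjustment set.

{E}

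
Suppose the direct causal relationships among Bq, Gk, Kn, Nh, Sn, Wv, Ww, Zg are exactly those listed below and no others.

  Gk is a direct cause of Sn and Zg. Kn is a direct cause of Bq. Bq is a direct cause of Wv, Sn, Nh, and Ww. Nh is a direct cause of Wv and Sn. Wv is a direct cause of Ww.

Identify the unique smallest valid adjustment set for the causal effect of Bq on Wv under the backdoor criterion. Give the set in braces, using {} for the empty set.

{}

Variables eligible for adjustment (non-descendants of Bq, excluding Bq and Wv): {Gk, Kn, Zg}.
Backdoor paths from Bq to Wv:
  (none)
With no backdoor paths the empty set already satisfies the criterion, and it is trivially minimal.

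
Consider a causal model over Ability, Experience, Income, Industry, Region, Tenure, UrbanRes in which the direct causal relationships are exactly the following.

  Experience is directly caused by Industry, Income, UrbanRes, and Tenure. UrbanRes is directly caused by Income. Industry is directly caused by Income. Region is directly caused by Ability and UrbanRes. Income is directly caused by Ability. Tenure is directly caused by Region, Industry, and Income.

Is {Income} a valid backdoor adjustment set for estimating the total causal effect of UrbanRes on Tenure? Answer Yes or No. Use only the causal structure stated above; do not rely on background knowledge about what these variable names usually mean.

Backdoor paths from UrbanRes to Tenure (paths whose first edge points into UrbanRes):
  P1: UrbanRes <- Income <- Ability -> Region -> Tenure
  P2: UrbanRes <- Income -> Industry -> Tenure
  P3: UrbanRes <- Income -> Industry -> Experience <- Tenure
  P4: UrbanRes <- Income -> Tenure
  P5: UrbanRes <- Income -> Experience <- Industry -> Tenure
  P6: UrbanRes <- Income -> Experience <- Tenure
Condition 1 (no descendant of UrbanRes in the set): holds — descendants of UrbanRes are {Experience, Region, Tenure}; none are in {Income}.
Condition 2 (every backdoor path blocked by {Income}):
  P1: blocked at chain node Income ∈ conditioning set.
  P2: blocked at fork node Income ∈ conditioning set.
  P3: blocked at fork node Income ∈ conditioning set.
  P4: blocked at fork node Income ∈ conditioning set.
  P5: blocked at fork node Income ∈ conditioning set.
  P6: blocked at fork node Income ∈ conditioning set.
{Income} satisfies the backdoor criterion.

Yes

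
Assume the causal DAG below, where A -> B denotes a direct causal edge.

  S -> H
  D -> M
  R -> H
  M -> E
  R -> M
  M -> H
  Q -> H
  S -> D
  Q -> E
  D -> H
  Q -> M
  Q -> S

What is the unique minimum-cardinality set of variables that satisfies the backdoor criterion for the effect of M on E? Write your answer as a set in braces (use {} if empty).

{Q}

Variables eligible for adjustment (non-descendants of M, excluding M and E): {D, Q, R, S}.
Backdoor paths from M to E:
  P1: M <- Q -> E
  P2: M <- R -> H <- Q -> E
  P3: M <- R -> H <- S <- Q -> E
  P4: M <- R -> H <- D <- S <- Q -> E
  P5: M <- D <- S <- Q -> E
  P6: M <- D <- S -> H <- Q -> E
  P7: M <- D -> H <- Q -> E
  P8: M <- D -> H <- S <- Q -> E
The empty set is not sufficient: P1 (M <- Q -> E) has no collider blocking it and no conditioned non-collider, so it is open.
Try {Q}:
  P1: blocked at fork node Q ∈ conditioning set.
  P2: blocked at collider H (neither it nor any descendant is in the conditioning set).
  P3: blocked at collider H (neither it nor any descendant is in the conditioning set).
  P4: blocked at collider H (neither it nor any descendant is in the conditioning set).
  P5: blocked at fork node Q ∈ conditioning set.
  P6: blocked at collider H (neither it nor any descendant is in the conditioning set).
  P7: blocked at collider H (neither it nor any descendant is in the conditioning set).
  P8: blocked at collider H (neither it nor any descendant is in the conditioning set).
{Q} contains no descendant of M and blocks every backdoor path.
No other singleton works — e.g. {S} leaves P1 open — so {Q} is the unique smallest valid adjustment set.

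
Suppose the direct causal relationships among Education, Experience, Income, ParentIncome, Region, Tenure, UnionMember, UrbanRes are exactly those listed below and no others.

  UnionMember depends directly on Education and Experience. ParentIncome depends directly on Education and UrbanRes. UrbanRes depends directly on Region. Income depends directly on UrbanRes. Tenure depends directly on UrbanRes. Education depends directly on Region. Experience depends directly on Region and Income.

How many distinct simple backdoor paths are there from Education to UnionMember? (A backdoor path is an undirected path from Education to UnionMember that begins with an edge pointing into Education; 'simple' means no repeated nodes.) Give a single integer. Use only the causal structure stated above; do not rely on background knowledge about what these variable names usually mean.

2

A backdoor path from Education to UnionMember is any simple undirected path whose first edge points into Education (i.e. leaves Education via a parent).
Parents of Education: {Region}.
Enumerating:
  P1: Education <- Region -> UrbanRes -> Income -> Experience -> UnionMember
  P2: Education <- Region -> Experience -> UnionMember
That exhausts the simple backdoor paths. Count: 2.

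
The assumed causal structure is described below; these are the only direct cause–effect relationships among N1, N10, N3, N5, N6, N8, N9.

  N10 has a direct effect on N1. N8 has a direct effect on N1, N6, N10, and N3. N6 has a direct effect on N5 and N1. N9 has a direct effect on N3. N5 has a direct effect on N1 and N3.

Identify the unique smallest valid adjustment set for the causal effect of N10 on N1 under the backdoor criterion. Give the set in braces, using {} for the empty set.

Variables eligible for adjustment (non-descendants of N10, excluding N10 and N1): {N3, N5, N6, N8, N9}.
Backdoor paths from N10 to N1:
  P1: N10 <- N8 -> N6 -> N5 -> N1
  P2: N10 <- N8 -> N6 -> N1
  P3: N10 <- N8 -> N1
  P4: N10 <- N8 -> N3 <- N5 <- N6 -> N1
  P5: N10 <- N8 -> N3 <- N5 -> N1
The empty set is not sufficient: P1 (N10 <- N8 -> N6 -> N5 -> N1) has no collider blocking it and no conditioned non-collider, so it is open.
Try {N8}:
  P1: blocked at fork node N8 ∈ conditioning set.
  P2: blocked at fork node N8 ∈ conditioning set.
  P3: blocked at fork node N8 ∈ conditioning set.
  P4: blocked at fork node N8 ∈ conditioning set.
  P5: blocked at fork node N8 ∈ conditioning set.
{N8} contains no descendant of N10 and blocks every backdoor path.
No other singleton works — e.g. {N9} leaves P1 open — so {N8} is the unique smallest valid adjustment set.

{N8}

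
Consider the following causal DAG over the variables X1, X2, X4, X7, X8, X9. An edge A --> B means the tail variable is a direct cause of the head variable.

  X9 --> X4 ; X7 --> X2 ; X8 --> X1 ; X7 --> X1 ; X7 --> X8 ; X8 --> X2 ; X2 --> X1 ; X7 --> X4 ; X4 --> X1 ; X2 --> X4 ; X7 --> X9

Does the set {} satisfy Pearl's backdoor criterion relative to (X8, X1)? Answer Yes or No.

Backdoor paths from X8 to X1 (paths whose first edge points into X8):
  P1: X8 <- X7 -> X9 -> X4 <- X2 -> X1
  P2: X8 <- X7 -> X9 -> X4 -> X1
  P3: X8 <- X7 -> X2 -> X4 -> X1
  P4: X8 <- X7 -> X2 -> X1
  P5: X8 <- X7 -> X4 <- X2 -> X1
  P6: X8 <- X7 -> X4 -> X1
  P7: X8 <- X7 -> X1
Condition 1 (no descendant of X8 in the set): holds — descendants of X8 are {X1, X2, X4}; none are in {}.
Condition 2 (every backdoor path blocked by {}):
  P1: blocked at collider X4 (neither it nor any descendant is in the conditioning set).
  P2: open — no interior node is in the conditioning set.
  P3: open — no interior node is in the conditioning set.
  P4: open — no interior node is in the conditioning set.
  P5: blocked at collider X4 (neither it nor any descendant is in the conditioning set).
  P6: open — no interior node is in the conditioning set.
  P7: open — no interior node is in the conditioning set.
{} does not satisfy the backdoor criterion.

No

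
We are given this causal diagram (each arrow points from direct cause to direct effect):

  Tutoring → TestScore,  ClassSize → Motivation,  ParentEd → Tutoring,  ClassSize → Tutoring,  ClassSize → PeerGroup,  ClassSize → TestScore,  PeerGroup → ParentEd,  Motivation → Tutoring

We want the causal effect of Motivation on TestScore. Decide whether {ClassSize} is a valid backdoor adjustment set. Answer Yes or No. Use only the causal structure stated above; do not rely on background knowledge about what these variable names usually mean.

Backdoor paths from Motivation to TestScore (paths whose first edge points into Motivation):
  P1: Motivation <- ClassSize -> PeerGroup -> ParentEd -> Tutoring -> TestScore
  P2: Motivation <- ClassSize -> Tutoring -> TestScore
  P3: Motivation <- ClassSize -> TestScore
Condition 1 (no descendant of Motivation in the set): holds — descendants of Motivation are {TestScore, Tutoring}; none are in {ClassSize}.
Condition 2 (every backdoor path blocked by {ClassSize}):
  P1: blocked at fork node ClassSize ∈ conditioning set.
  P2: blocked at fork node ClassSize ∈ conditioning set.
  P3: blocked at fork node ClassSize ∈ conditioning set.
{ClassSize} satisfies the backdoor criterion.

Yes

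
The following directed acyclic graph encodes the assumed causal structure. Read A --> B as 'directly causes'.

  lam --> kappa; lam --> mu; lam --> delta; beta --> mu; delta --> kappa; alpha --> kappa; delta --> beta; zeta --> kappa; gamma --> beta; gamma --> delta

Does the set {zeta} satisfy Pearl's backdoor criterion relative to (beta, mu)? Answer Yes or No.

Backdoor paths from beta to mu (paths whose first edge points into beta):
  P1: beta <- gamma -> delta <- lam -> mu
  P2: beta <- gamma -> delta -> kappa <- lam -> mu
  P3: beta <- delta <- lam -> mu
  P4: beta <- delta -> kappa <- lam -> mu
Condition 1 (no descendant of beta in the set): holds — descendants of beta are {mu}; none are in {zeta}.
Condition 2 (every backdoor path blocked by {zeta}):
  P1: blocked at collider delta (neither it nor any descendant is in the conditioning set).
  P2: blocked at collider kappa (neither it nor any descendant is in the conditioning set).
  P3: open — no interior node is in the conditioning set.
  P4: blocked at collider kappa (neither it nor any descendant is in the conditioning set).
{zeta} does not satisfy the backdoor criterion.

No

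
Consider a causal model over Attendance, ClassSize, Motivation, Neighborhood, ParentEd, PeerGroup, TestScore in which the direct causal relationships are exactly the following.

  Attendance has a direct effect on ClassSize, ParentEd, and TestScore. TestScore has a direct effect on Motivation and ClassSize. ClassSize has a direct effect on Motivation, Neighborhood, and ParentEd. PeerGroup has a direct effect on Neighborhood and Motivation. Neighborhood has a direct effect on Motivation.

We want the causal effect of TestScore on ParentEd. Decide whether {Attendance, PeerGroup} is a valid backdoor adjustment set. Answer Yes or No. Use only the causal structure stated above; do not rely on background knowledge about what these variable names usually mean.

Backdoor paths from TestScore to ParentEd (paths whose first edge points into TestScore):
  P1: TestScore <- Attendance -> ClassSize -> ParentEd
  P2: TestScore <- Attendance -> ParentEd
Condition 1 (no descendant of TestScore in the set): holds — descendants of TestScore are {ClassSize, Motivation, Neighborhood, ParentEd}; none are in {Attendance, PeerGroup}.
Condition 2 (every backdoor path blocked by {Attendance, PeerGroup}):
  P1: blocked at fork node Attendance ∈ conditioning set.
  P2: blocked at fork node Attendance ∈ conditioning set.
{Attendance, PeerGroup} satisfies the backdoor criterion.

Yes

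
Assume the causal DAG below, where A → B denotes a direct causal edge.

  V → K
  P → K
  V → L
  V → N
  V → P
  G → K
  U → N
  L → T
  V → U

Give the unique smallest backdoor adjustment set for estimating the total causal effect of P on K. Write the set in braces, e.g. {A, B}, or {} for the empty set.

Variables eligible for adjustment (non-descendants of P, excluding P and K): {G, L, N, T, U, V}.
Backdoor paths from P to K:
  P1: P <- V -> K
The empty set is not sufficient: P1 (P <- V -> K) has no collider blocking it and no conditioned non-collider, so it is open.
Try {V}:
  P1: blocked at fork node V ∈ conditioning set.
{V} contains no descendant of P and blocks every backdoor path.
No other singleton works — e.g. {L} leaves P1 open — so {V} is the unique smallest valid adjustment set.

{V}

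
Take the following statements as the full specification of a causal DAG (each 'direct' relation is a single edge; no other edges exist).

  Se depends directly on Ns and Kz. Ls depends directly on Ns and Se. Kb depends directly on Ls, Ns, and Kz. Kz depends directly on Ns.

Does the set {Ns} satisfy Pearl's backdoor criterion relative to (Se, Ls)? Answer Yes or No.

Yes

Backdoor paths from Se to Ls (paths whose first edge points into Se):
  P1: Se <- Ns -> Kz -> Kb <- Ls
  P2: Se <- Ns -> Ls
  P3: Se <- Ns -> Kb <- Ls
  P4: Se <- Kz <- Ns -> Ls
  P5: Se <- Kz <- Ns -> Kb <- Ls
  P6: Se <- Kz -> Kb <- Ns -> Ls
  P7: Se <- Kz -> Kb <- Ls
Condition 1 (no descendant of Se in the set): holds — descendants of Se are {Kb, Ls}; none are in {Ns}.
Condition 2 (every backdoor path blocked by {Ns}):
  P1: blocked at fork node Ns ∈ conditioning set.
  P2: blocked at fork node Ns ∈ conditioning set.
  P3: blocked at fork node Ns ∈ conditioning set.
  P4: blocked at fork node Ns ∈ conditioning set.
  P5: blocked at fork node Ns ∈ conditioning set.
  P6: blocked at collider Kb (neither it nor any descendant is in the conditioning set).
  P7: blocked at collider Kb (neither it nor any descendant is in the conditioning set).
{Ns} satisfies the backdoor criterion.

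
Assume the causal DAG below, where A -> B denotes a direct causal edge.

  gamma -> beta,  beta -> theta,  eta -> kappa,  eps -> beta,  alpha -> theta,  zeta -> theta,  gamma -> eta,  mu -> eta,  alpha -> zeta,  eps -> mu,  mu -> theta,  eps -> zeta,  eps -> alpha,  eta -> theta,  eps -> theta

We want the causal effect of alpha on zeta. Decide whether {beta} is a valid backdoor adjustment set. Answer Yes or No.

No

Backdoor paths from alpha to zeta (paths whose first edge points into alpha):
  P1: alpha <- eps -> beta <- gamma -> eta <- mu -> theta <- zeta
  P2: alpha <- eps -> beta <- gamma -> eta -> theta <- zeta
  P3: alpha <- eps -> beta -> theta <- zeta
  P4: alpha <- eps -> mu -> eta <- gamma -> beta -> theta <- zeta
  P5: alpha <- eps -> mu -> eta -> theta <- zeta
  P6: alpha <- eps -> mu -> theta <- zeta
  P7: alpha <- eps -> zeta
  P8: alpha <- eps -> theta <- zeta
Condition 1 (no descendant of alpha in the set): holds — descendants of alpha are {theta, zeta}; none are in {beta}.
Condition 2 (every backdoor path blocked by {beta}):
  P1: blocked at collider eta (neither it nor any descendant is in the conditioning set).
  P2: blocked at collider theta (neither it nor any descendant is in the conditioning set).
  P3: blocked at chain node beta ∈ conditioning set.
  P4: blocked at collider eta (neither it nor any descendant is in the conditioning set).
  P5: blocked at collider theta (neither it nor any descendant is in the conditioning set).
  P6: blocked at collider theta (neither it nor any descendant is in the conditioning set).
  P7: open — no interior node is in the conditioning set.
  P8: blocked at collider theta (neither it nor any descendant is in the conditioning set).
{beta} does not satisfy the backdoor criterion.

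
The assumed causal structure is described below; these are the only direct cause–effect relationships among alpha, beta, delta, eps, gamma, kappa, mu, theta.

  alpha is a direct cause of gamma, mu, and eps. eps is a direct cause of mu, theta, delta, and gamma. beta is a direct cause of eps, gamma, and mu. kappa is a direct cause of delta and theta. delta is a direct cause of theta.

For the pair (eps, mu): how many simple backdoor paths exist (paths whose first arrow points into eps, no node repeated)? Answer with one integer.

A backdoor path from eps to mu is any simple undirected path whose first edge points into eps (i.e. leaves eps via a parent).
Parents of eps: {alpha, beta}.
Enumerating:
  P1: eps <- beta -> gamma <- alpha -> mu
  P2: eps <- beta -> mu
  P3: eps <- alpha -> gamma <- beta -> mu
  P4: eps <- alpha -> mu
That exhausts the simple backdoor paths. Count: 4.

4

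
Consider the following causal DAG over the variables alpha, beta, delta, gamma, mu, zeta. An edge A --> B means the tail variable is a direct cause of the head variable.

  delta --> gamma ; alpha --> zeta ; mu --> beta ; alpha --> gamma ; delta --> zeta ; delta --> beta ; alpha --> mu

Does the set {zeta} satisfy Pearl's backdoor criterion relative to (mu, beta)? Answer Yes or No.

Backdoor paths from mu to beta (paths whose first edge points into mu):
  P1: mu <- alpha -> gamma <- delta -> beta
  P2: mu <- alpha -> zeta <- delta -> beta
Condition 1 (no descendant of mu in the set): holds — descendants of mu are {beta}; none are in {zeta}.
Condition 2 (every backdoor path blocked by {zeta}):
  P1: blocked at collider gamma (neither it nor any descendant is in the conditioning set).
  P2: open — collider(s) zeta are conditioned on (or have a conditioned descendant) and no non-collider on the path is in the set.
{zeta} does not satisfy the backdoor criterion.

No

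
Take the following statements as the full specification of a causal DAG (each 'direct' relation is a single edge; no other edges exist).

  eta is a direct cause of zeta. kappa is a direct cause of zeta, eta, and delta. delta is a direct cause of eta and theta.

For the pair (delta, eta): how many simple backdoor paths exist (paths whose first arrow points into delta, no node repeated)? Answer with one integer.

A backdoor path from delta to eta is any simple undirected path whose first edge points into delta (i.e. leaves delta via a parent).
Parents of delta: {kappa}.
Enumerating:
  P1: delta <- kappa -> eta
  P2: delta <- kappa -> zeta <- eta
That exhausts the simple backdoor paths. Count: 2.

2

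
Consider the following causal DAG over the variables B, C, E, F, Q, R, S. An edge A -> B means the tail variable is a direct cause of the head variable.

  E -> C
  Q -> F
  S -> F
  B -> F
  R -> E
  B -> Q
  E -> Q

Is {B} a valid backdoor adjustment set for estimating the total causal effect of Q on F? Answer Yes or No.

Yes

Backdoor paths from Q to F (paths whose first edge points into Q):
  P1: Q <- B -> F
Condition 1 (no descendant of Q in the set): holds — descendants of Q are {F}; none are in {B}.
Condition 2 (every backdoor path blocked by {B}):
  P1: blocked at fork node B ∈ conditioning set.
{B} satisfies the backdoor criterion.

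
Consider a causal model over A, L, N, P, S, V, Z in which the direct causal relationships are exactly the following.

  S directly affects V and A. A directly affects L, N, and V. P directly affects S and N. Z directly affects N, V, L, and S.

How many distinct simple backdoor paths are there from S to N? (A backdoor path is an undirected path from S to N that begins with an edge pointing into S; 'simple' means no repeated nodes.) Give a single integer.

A backdoor path from S to N is any simple undirected path whose first edge points into S (i.e. leaves S via a parent).
Parents of S: {P, Z}.
Enumerating:
  P1: S <- P -> N
  P2: S <- Z -> V <- A -> N
  P3: S <- Z -> L <- A -> N
  P4: S <- Z -> N
That exhausts the simple backdoor paths. Count: 4.

4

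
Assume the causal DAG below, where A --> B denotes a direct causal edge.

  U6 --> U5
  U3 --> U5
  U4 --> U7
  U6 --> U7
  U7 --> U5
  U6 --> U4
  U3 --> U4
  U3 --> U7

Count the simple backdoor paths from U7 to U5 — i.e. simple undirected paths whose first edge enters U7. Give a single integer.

6

A backdoor path from U7 to U5 is any simple undirected path whose first edge points into U7 (i.e. leaves U7 via a parent).
Parents of U7: {U3, U4, U6}.
Enumerating:
  P1: U7 <- U6 -> U4 <- U3 -> U5
  P2: U7 <- U6 -> U5
  P3: U7 <- U3 -> U4 <- U6 -> U5
  P4: U7 <- U3 -> U5
  P5: U7 <- U4 <- U6 -> U5
  P6: U7 <- U4 <- U3 -> U5
That exhausts the simple backdoor paths. Count: 6.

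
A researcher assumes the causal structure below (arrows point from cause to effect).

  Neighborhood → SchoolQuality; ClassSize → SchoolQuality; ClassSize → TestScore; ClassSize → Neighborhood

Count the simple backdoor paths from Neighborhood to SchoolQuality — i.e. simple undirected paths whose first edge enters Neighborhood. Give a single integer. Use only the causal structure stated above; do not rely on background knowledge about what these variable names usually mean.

1

A backdoor path from Neighborhood to SchoolQuality is any simple undirected path whose first edge points into Neighborhood (i.e. leaves Neighborhood via a parent).
Parents of Neighborhood: {ClassSize}.
Enumerating:
  P1: Neighborhood <- ClassSize -> SchoolQuality
That exhausts the simple backdoor paths. Count: 1.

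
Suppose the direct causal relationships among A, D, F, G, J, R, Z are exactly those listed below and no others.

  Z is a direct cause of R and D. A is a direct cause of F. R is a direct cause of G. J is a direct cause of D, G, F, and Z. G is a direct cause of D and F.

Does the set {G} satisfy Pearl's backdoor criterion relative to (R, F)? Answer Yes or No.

Backdoor paths from R to F (paths whose first edge points into R):
  P1: R <- Z <- J -> G -> F
  P2: R <- Z <- J -> F
  P3: R <- Z <- J -> D <- G -> F
  P4: R <- Z -> D <- J -> G -> F
  P5: R <- Z -> D <- J -> F
  P6: R <- Z -> D <- G <- J -> F
  P7: R <- Z -> D <- G -> F
Condition 1 (no descendant of R in the set): FAILS — G is a descendant of R.
Condition 2 (every backdoor path blocked by {G}):
  P1: blocked at chain node G ∈ conditioning set.
  P2: open — no interior node is in the conditioning set.
  P3: blocked at collider D (neither it nor any descendant is in the conditioning set).
  P4: blocked at collider D (neither it nor any descendant is in the conditioning set).
  P5: blocked at collider D (neither it nor any descendant is in the conditioning set).
  P6: blocked at collider D (neither it nor any descendant is in the conditioning set).
  P7: blocked at collider D (neither it nor any descendant is in the conditioning set).
{G} does not satisfy the backdoor criterion.

No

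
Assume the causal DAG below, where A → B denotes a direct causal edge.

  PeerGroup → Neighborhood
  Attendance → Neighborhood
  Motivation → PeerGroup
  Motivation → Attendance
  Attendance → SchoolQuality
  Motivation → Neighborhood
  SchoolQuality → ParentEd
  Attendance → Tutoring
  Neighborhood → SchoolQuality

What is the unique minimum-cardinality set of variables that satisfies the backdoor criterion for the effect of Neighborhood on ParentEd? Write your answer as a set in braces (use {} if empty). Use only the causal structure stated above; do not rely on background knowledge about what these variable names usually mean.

Variables eligible for adjustment (non-descendants of Neighborhood, excluding Neighborhood and ParentEd): {Attendance, Motivation, PeerGroup, Tutoring}.
Backdoor paths from Neighborhood to ParentEd:
  P1: Neighborhood <- Motivation -> Attendance -> SchoolQuality -> ParentEd
  P2: Neighborhood <- PeerGroup <- Motivation -> Attendance -> SchoolQuality -> ParentEd
  P3: Neighborhood <- Attendance -> SchoolQuality -> ParentEd
The empty set is not sufficient: P1 (Neighborhood <- Motivation -> Attendance -> SchoolQuality -> ParentEd) has no collider blocking it and no conditioned non-collider, so it is open.
Try {Attendance}:
  P1: blocked at chain node Attendance ∈ conditioning set.
  P2: blocked at chain node Attendance ∈ conditioning set.
  P3: blocked at fork node Attendance ∈ conditioning set.
{Attendance} contains no descendant of Neighborhood and blocks every backdoor path.
No other singleton works — e.g. {Motivation} leaves P3 open — so {Attendance} is the unique smallest valid adjustment set.

{Attendance}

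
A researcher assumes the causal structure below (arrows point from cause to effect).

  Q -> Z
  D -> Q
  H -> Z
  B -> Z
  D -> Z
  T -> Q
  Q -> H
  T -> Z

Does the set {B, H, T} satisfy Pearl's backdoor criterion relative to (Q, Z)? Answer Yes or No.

Backdoor paths from Q to Z (paths whose first edge points into Q):
  P1: Q <- D -> Z
  P2: Q <- T -> Z
Condition 1 (no descendant of Q in the set): FAILS — H is a descendant of Q.
Condition 2 (every backdoor path blocked by {B, H, T}):
  P1: open — no interior node is in the conditioning set.
  P2: blocked at fork node T ∈ conditioning set.
{B, H, T} does not satisfy the backdoor criterion.

No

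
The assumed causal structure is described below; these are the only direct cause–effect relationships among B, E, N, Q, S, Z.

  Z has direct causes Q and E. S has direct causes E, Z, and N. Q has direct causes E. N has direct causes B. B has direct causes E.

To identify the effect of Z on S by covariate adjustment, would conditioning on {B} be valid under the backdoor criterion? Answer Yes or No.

No

Backdoor paths from Z to S (paths whose first edge points into Z):
  P1: Z <- E -> B -> N -> S
  P2: Z <- E -> S
  P3: Z <- Q <- E -> B -> N -> S
  P4: Z <- Q <- E -> S
Condition 1 (no descendant of Z in the set): holds — descendants of Z are {S}; none are in {B}.
Condition 2 (every backdoor path blocked by {B}):
  P1: blocked at chain node B ∈ conditioning set.
  P2: open — no interior node is in the conditioning set.
  P3: blocked at chain node B ∈ conditioning set.
  P4: open — no interior node is in the conditioning set.
{B} does not satisfy the backdoor criterion.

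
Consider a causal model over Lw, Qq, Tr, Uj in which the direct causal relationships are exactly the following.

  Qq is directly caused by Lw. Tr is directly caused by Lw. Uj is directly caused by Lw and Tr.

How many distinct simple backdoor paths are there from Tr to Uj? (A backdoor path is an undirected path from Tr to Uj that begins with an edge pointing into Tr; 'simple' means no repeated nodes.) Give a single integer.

A backdoor path from Tr to Uj is any simple undirected path whose first edge points into Tr (i.e. leaves Tr via a parent).
Parents of Tr: {Lw}.
Enumerating:
  P1: Tr <- Lw -> Uj
That exhausts the simple backdoor paths. Count: 1.

1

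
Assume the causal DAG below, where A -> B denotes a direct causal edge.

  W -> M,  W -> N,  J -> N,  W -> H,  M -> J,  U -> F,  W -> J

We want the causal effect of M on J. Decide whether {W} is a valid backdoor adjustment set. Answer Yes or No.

Yes

Backdoor paths from M to J (paths whose first edge points into M):
  P1: M <- W -> J
  P2: M <- W -> N <- J
Condition 1 (no descendant of M in the set): holds — descendants of M are {J, N}; none are in {W}.
Condition 2 (every backdoor path blocked by {W}):
  P1: blocked at fork node W ∈ conditioning set.
  P2: blocked at fork node W ∈ conditioning set.
{W} satisfies the backdoor criterion.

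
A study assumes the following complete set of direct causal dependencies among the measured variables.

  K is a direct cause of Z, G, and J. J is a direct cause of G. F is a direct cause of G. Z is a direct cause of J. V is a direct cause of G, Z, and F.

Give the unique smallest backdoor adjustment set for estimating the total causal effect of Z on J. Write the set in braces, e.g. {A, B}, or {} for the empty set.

Variables eligible for adjustment (non-descendants of Z, excluding Z and J): {F, K, V}.
Backdoor paths from Z to J:
  P1: Z <- V -> F -> G <- K -> J
  P2: Z <- V -> F -> G <- J
  P3: Z <- V -> G <- K -> J
  P4: Z <- V -> G <- J
  P5: Z <- K -> J
  P6: Z <- K -> G <- J
The empty set is not sufficient: P5 (Z <- K -> J) has no collider blocking it and no conditioned non-collider, so it is open.
Try {K}:
  P1: blocked at collider G (neither it nor any descendant is in the conditioning set).
  P2: blocked at collider G (neither it nor any descendant is in the conditioning set).
  P3: blocked at collider G (neither it nor any descendant is in the conditioning set).
  P4: blocked at collider G (neither it nor any descendant is in the conditioning set).
  P5: blocked at fork node K ∈ conditioning set.
  P6: blocked at fork node K ∈ conditioning set.
{K} contains no descendant of Z and blocks every backdoor path.
No other singleton works — e.g. {V} leaves P5 open — so {K} is the unique smallest valid adjustment set.

{K}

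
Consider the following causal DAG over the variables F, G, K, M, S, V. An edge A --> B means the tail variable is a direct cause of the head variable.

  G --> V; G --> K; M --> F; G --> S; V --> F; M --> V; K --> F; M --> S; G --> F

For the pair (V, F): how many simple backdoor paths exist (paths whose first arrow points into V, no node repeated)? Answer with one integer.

A backdoor path from V to F is any simple undirected path whose first edge points into V (i.e. leaves V via a parent).
Parents of V: {G, M}.
Enumerating:
  P1: V <- M -> S <- G -> K -> F
  P2: V <- M -> S <- G -> F
  P3: V <- M -> F
  P4: V <- G -> S <- M -> F
  P5: V <- G -> K -> F
  P6: V <- G -> F
That exhausts the simple backdoor paths. Count: 6.

6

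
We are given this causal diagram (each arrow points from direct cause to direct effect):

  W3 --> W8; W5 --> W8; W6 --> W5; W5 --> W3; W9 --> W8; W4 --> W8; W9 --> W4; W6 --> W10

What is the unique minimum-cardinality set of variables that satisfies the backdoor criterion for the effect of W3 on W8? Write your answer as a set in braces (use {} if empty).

Variables eligible for adjustment (non-descendants of W3, excluding W3 and W8): {W10, W4, W5, W6, W9}.
Backdoor paths from W3 to W8:
  P1: W3 <- W5 -> W8
The empty set is not sufficient: P1 (W3 <- W5 -> W8) has no collider blocking it and no conditioned non-collider, so it is open.
Try {W5}:
  P1: blocked at fork node W5 ∈ conditioning set.
{W5} contains no descendant of W3 and blocks every backdoor path.
No other singleton works — e.g. {W6} leaves P1 open — so {W5} is the unique smallest valid adjustment set.

{W5}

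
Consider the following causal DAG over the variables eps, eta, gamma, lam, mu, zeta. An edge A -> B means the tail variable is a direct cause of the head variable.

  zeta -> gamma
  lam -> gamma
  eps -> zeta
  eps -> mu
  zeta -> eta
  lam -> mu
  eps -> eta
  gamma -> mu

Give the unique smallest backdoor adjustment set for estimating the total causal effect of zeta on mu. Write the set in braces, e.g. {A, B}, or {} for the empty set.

Variables eligible for adjustment (non-descendants of zeta, excluding zeta and mu): {eps, lam}.
Backdoor paths from zeta to mu:
  P1: zeta <- eps -> mu
The empty set is not sufficient: P1 (zeta <- eps -> mu) has no collider blocking it and no conditioned non-collider, so it is open.
Try {eps}:
  P1: blocked at fork node eps ∈ conditioning set.
{eps} contains no descendant of zeta and blocks every backdoor path.
No other singleton works — e.g. {lam} leaves P1 open — so {eps} is the unique smallest valid adjustment set.

{eps}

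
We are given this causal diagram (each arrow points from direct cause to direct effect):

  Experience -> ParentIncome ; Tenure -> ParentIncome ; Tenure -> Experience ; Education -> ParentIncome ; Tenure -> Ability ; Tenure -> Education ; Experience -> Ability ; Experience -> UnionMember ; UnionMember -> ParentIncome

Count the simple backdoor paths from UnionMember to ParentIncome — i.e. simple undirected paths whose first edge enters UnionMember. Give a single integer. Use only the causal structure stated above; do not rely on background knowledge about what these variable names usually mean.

A backdoor path from UnionMember to ParentIncome is any simple undirected path whose first edge points into UnionMember (i.e. leaves UnionMember via a parent).
Parents of UnionMember: {Experience}.
Enumerating:
  P1: UnionMember <- Experience <- Tenure -> Education -> ParentIncome
  P2: UnionMember <- Experience <- Tenure -> ParentIncome
  P3: UnionMember <- Experience -> Ability <- Tenure -> Education -> ParentIncome
  P4: UnionMember <- Experience -> Ability <- Tenure -> ParentIncome
  P5: UnionMember <- Experience -> ParentIncome
That exhausts the simple backdoor paths. Count: 5.

5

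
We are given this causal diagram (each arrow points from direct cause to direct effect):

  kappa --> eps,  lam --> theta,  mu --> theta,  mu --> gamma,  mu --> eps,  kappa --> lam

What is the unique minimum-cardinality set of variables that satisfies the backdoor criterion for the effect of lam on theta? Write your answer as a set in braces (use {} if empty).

{}

Variables eligible for adjustment (non-descendants of lam, excluding lam and theta): {eps, gamma, kappa, mu}.
Backdoor paths from lam to theta:
  P1: lam <- kappa -> eps <- mu -> theta
Each backdoor path contains an unconditioned collider, so every path is already blocked with the empty conditioning set:
  P1: blocked at collider eps (neither it nor any descendant is in the conditioning set).
The empty set is therefore the unique smallest valid set.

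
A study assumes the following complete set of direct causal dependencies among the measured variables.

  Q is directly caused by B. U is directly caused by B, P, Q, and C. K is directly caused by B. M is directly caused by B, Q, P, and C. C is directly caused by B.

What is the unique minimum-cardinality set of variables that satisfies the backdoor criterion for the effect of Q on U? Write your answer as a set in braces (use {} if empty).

{B}

Variables eligible for adjustment (non-descendants of Q, excluding Q and U): {B, C, K, P}.
Backdoor paths from Q to U:
  P1: Q <- B -> C -> M <- P -> U
  P2: Q <- B -> C -> U
  P3: Q <- B -> M <- C -> U
  P4: Q <- B -> M <- P -> U
  P5: Q <- B -> U
The empty set is not sufficient: P2 (Q <- B -> C -> U) has no collider blocking it and no conditioned non-collider, so it is open.
Try {B}:
  P1: blocked at fork node B ∈ conditioning set.
  P2: blocked at fork node B ∈ conditioning set.
  P3: blocked at fork node B ∈ conditioning set.
  P4: blocked at fork node B ∈ conditioning set.
  P5: blocked at fork node B ∈ conditioning set.
{B} contains no descendant of Q and blocks every backdoor path.
No other singleton works — e.g. {C} leaves P5 open — so {B} is the unique smallest valid adjustment set.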